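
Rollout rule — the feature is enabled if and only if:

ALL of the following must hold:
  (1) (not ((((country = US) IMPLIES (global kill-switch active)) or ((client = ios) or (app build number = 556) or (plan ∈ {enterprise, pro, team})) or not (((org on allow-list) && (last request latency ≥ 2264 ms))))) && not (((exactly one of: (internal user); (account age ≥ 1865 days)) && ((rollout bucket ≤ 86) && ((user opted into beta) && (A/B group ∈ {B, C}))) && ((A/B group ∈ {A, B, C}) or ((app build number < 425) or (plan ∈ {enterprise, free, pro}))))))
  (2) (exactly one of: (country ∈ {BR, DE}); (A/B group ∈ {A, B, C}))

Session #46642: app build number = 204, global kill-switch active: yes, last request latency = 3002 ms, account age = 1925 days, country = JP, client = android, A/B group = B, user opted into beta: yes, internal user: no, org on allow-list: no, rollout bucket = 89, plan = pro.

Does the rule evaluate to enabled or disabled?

Atomic conditions:
  country = US: JP == US is false
  global kill-switch active: yes → true
  client = ios: android == ios is false
  app build number = 556: 204 == 556 is false
  plan ∈ {enterprise, pro, team}: pro is in the set → true
  org on allow-list: no → false
  last request latency ≥ 2264 ms: 3002 ≥ 2264 is true
  internal user: no → false
  account age ≥ 1865 days: 1925 ≥ 1865 is true
  rollout bucket ≤ 86: 89 ≤ 86 is false
  user opted into beta: yes → true
  A/B group ∈ {B, C}: B is in the set → true
  A/B group ∈ {A, B, C}: B is in the set → true
  app build number < 425: 204 < 425 is true
  plan ∈ {enterprise, free, pro}: pro is in the set → true
  country ∈ {BR, DE}: JP is not in the set → false
Combine:
[1.1.1.1] false → true (antecedent false ⇒ implication holds) = true
[1.1.1.2] false OR false OR true = true
[1.1.1.3.1] false AND true = false
[1.1.1.3] NOT false = true
[1.1.1] true OR true OR true = true
[1.1] NOT true = false
[1.2.1.1] exactly-one(false, true) = true
[1.2.1.2.2] true AND true = true
[1.2.1.2] false AND true = false
[1.2.1.3.2] true OR true = true
[1.2.1.3] true OR true = true
[1.2.1] true AND false AND true = false
[1.2] NOT false = true
[1] false AND true = false
[2] exactly-one(false, true) = true
[root] false AND true = false
Overall: false → disabled

Disabled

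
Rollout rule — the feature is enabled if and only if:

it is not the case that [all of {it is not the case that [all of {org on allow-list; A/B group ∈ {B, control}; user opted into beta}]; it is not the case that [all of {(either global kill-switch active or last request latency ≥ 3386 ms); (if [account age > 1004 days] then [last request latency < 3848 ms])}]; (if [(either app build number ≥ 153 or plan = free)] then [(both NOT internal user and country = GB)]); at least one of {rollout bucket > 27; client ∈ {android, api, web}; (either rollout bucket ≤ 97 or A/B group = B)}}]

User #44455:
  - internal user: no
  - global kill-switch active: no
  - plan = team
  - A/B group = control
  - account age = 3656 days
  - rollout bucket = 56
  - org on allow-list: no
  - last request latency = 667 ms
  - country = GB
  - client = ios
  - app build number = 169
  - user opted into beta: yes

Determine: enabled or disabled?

Disabled

Atomic conditions:
  org on allow-list: no → false
  A/B group ∈ {B, control}: control is in the set → true
  user opted into beta: yes → true
  global kill-switch active: no → false
  last request latency ≥ 3386 ms: 667 ≥ 3386 is false
  account age > 1004 days: 3656 > 1004 is true
  last request latency < 3848 ms: 667 < 3848 is true
  app build number ≥ 153: 169 ≥ 153 is true
  plan = free: team == free is false
  NOT internal user: no → true
  country = GB: GB == GB is true
  rollout bucket > 27: 56 > 27 is true
  client ∈ {android, api, web}: ios is not in the set → false
  rollout bucket ≤ 97: 56 ≤ 97 is true
  A/B group = B: control == B is false
Combine:
[1.1.1] false AND true AND true = false
[1.1] NOT false = true
[1.2.1.1] false OR false = false
[1.2.1.2] true → true = true
[1.2.1] false AND true = false
[1.2] NOT false = true
[1.3.1] true OR false = true
[1.3.2] true AND true = true
[1.3] true → true = true
[1.4.3] true OR false = true
[1.4] true OR false OR true = true
[1] true AND true AND true AND true = true
[root] NOT true = false
Overall: false → disabled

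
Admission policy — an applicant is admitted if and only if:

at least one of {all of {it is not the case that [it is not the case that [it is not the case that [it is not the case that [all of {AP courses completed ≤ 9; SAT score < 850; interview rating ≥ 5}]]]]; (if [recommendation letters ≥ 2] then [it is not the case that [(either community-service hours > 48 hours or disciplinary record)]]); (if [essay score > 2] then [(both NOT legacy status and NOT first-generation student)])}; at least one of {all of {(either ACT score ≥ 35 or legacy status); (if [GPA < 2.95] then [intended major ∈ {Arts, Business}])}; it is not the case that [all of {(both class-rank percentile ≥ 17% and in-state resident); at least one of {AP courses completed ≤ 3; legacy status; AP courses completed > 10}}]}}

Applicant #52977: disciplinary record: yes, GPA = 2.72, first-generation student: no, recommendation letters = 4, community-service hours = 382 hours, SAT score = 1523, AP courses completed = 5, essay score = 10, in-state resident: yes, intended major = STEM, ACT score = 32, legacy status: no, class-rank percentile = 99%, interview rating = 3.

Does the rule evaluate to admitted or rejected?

Atomic conditions:
  AP courses completed ≤ 9: 5 ≤ 9 is true
  SAT score < 850: 1523 < 850 is false
  interview rating ≥ 5: 3 ≥ 5 is false
  recommendation letters ≥ 2: 4 ≥ 2 is true
  community-service hours > 48 hours: 382 > 48 is true
  disciplinary record: yes → true
  essay score > 2: 10 > 2 is true
  NOT legacy status: no → true
  NOT first-generation student: no → true
  ACT score ≥ 35: 32 ≥ 35 is false
  legacy status: no → false
  GPA < 2.95: 2.72 < 2.95 is true
  intended major ∈ {Arts, Business}: STEM is not in the set → false
  class-rank percentile ≥ 17%: 99 ≥ 17 is true
  in-state resident: yes → true
  AP courses completed ≤ 3: 5 ≤ 3 is false
  AP courses completed > 10: 5 > 10 is false
Combine:
[1.1.1.1.1.1] true AND false AND false = false
[1.1.1.1.1] NOT false = true
[1.1.1.1] NOT true = false
[1.1.1] NOT false = true
[1.1] NOT true = false
[1.2.2.1] true OR true = true
[1.2.2] NOT true = false
[1.2] true → false = false
[1.3.2] true AND true = true
[1.3] true → true = true
[1] false AND false AND true = false
[2.1.1] false OR false = false
[2.1.2] true → false = false
[2.1] false AND false = false
[2.2.1.1] true AND true = true
[2.2.1.2] false OR false OR false = false
[2.2.1] true AND false = false
[2.2] NOT false = true
[2] false OR true = true
[root] false OR true = true
Overall: true → admitted

Admitted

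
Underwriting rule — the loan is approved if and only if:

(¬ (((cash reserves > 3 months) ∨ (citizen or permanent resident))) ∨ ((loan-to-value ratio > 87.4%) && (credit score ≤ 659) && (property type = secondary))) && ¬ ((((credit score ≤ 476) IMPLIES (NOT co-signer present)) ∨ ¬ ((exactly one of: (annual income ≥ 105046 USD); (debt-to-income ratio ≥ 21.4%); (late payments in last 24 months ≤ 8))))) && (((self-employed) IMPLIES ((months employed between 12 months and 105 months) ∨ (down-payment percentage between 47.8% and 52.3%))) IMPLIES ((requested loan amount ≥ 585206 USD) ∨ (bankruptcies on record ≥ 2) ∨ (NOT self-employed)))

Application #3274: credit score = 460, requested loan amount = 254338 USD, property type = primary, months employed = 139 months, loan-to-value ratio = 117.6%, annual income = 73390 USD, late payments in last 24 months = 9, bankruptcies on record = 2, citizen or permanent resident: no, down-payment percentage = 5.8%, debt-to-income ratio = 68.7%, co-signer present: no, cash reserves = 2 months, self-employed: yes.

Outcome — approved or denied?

Atomic conditions:
  cash reserves > 3 months: 2 > 3 is false
  citizen or permanent resident: no → false
  loan-to-value ratio > 87.4%: 117.6 > 87.4 is true
  credit score ≤ 659: 460 ≤ 659 is true
  property type = secondary: primary == secondary is false
  credit score ≤ 476: 460 ≤ 476 is true
  NOT co-signer present: no → true
  annual income ≥ 105046 USD: 73390 ≥ 105046 is false
  debt-to-income ratio ≥ 21.4%: 68.7 ≥ 21.4 is true
  late payments in last 24 months ≤ 8: 9 ≤ 8 is false
  self-employed: yes → true
  months employed between 12 months and 105 months: 139 in [12, 105] is false
  down-payment percentage between 47.8% and 52.3%: 5.8 in [47.8, 52.3] is false
  requested loan amount ≥ 585206 USD: 254338 ≥ 585206 is false
  bankruptcies on record ≥ 2: 2 ≥ 2 is true
  NOT self-employed: yes → false
Combine:
[1.1.1] false OR false = false
[1.1] NOT false = true
[1.2] true AND true AND false = false
[1] true OR false = true
[2.1.1] true → true = true
[2.1.2.1] exactly-one(false, true, false) = true
[2.1.2] NOT true = false
[2.1] true OR false = true
[2] NOT true = false
[3.1.2] false OR false = false
[3.1] true → false = false
[3.2] false OR true OR false = true
[3] false → true (antecedent false ⇒ implication holds) = true
[root] true AND false AND true = false
Overall: false → denied

Denied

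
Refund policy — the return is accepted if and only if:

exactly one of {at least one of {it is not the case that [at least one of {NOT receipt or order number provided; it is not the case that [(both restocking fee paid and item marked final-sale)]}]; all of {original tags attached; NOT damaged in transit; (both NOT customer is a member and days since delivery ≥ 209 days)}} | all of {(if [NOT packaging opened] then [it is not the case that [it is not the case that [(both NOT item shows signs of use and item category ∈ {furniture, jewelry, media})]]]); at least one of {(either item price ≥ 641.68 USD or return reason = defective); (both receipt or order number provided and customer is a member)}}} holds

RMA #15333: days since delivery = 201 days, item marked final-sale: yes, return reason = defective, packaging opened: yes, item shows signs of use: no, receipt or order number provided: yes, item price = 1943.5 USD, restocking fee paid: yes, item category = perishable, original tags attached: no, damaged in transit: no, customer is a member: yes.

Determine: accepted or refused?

Refused

Atomic conditions:
  NOT receipt or order number provided: yes → false
  restocking fee paid: yes → true
  item marked final-sale: yes → true
  original tags attached: no → false
  NOT damaged in transit: no → true
  NOT customer is a member: yes → false
  days since delivery ≥ 209 days: 201 ≥ 209 is false
  NOT packaging opened: yes → false
  NOT item shows signs of use: no → true
  item category ∈ {furniture, jewelry, media}: perishable is not in the set → false
  item price ≥ 641.68 USD: 1943.5 ≥ 641.68 is true
  return reason = defective: defective == defective is true
  receipt or order number provided: yes → true
  customer is a member: yes → true
Combine:
[1.1.1.2.1] true AND true = true
[1.1.1.2] NOT true = false
[1.1.1] false OR false = false
[1.1] NOT false = true
[1.2.3] false AND false = false
[1.2] false AND true AND false = false
[1] true OR false = true
[2.1.2.1.1] true AND false = false
[2.1.2.1] NOT false = true
[2.1.2] NOT true = false
[2.1] false → false (antecedent false ⇒ implication holds) = true
[2.2.1] true OR true = true
[2.2.2] true AND true = true
[2.2] true OR true = true
[2] true AND true = true
[root] exactly-one(true, true) = false
Overall: false → refused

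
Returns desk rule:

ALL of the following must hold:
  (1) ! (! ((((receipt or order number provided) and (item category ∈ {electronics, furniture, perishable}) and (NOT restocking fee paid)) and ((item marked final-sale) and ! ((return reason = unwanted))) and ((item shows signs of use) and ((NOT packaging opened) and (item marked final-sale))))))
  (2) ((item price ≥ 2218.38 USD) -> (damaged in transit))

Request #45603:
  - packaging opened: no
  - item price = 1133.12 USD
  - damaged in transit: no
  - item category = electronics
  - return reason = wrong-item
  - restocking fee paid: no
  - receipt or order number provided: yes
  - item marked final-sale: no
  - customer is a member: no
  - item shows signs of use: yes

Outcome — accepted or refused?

Atomic conditions:
  receipt or order number provided: yes → true
  item category ∈ {electronics, furniture, perishable}: electronics is in the set → true
  NOT restocking fee paid: no → true
  item marked final-sale: no → false
  return reason = unwanted: wrong-item == unwanted is false
  item shows signs of use: yes → true
  NOT packaging opened: no → true
  item price ≥ 2218.38 USD: 1133.12 ≥ 2218.38 is false
  damaged in transit: no → false
Combine:
[1.1.1.1] true AND true AND true = true
[1.1.1.2.2] NOT false = true
[1.1.1.2] false AND true = false
[1.1.1.3.2] true AND false = false
[1.1.1.3] true AND false = false
[1.1.1] true AND false AND false = false
[1.1] NOT false = true
[1] NOT true = false
[2] false → false (antecedent false ⇒ implication holds) = true
[root] false AND true = false
Overall: false → refused

Refused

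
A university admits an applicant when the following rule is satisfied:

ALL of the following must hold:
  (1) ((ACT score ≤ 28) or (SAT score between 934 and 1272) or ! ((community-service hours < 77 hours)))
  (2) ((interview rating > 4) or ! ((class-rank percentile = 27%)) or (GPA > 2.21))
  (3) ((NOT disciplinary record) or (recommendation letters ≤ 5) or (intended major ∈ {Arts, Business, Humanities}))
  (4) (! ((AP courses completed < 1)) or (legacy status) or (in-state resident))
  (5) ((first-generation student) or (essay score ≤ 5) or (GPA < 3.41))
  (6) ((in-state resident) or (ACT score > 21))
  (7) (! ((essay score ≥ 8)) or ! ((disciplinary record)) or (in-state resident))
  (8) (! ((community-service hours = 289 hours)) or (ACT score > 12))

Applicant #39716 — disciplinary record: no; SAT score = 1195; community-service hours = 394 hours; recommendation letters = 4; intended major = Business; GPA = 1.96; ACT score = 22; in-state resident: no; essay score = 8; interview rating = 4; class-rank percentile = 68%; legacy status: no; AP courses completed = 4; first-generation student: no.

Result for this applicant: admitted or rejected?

Atomic conditions:
  ACT score ≤ 28: 22 ≤ 28 is true
  SAT score between 934 and 1272: 1195 in [934, 1272] is true
  community-service hours < 77 hours: 394 < 77 is false
  interview rating > 4: 4 > 4 is false
  class-rank percentile = 27%: 68 == 27 is false
  GPA > 2.21: 1.96 > 2.21 is false
  NOT disciplinary record: no → true
  recommendation letters ≤ 5: 4 ≤ 5 is true
  intended major ∈ {Arts, Business, Humanities}: Business is in the set → true
  AP courses completed < 1: 4 < 1 is false
  legacy status: no → false
  in-state resident: no → false
  first-generation student: no → false
  essay score ≤ 5: 8 ≤ 5 is false
  GPA < 3.41: 1.96 < 3.41 is true
  ACT score > 21: 22 > 21 is true
  essay score ≥ 8: 8 ≥ 8 is true
  disciplinary record: no → false
  community-service hours = 289 hours: 394 == 289 is false
  ACT score > 12: 22 > 12 is true
Combine:
[1.3] NOT false = true
[1] true OR true OR true = true
[2.2] NOT false = true
[2] false OR true OR false = true
[3] true OR true OR true = true
[4.1] NOT false = true
[4] true OR false OR false = true
[5] false OR false OR true = true
[6] false OR true = true
[7.1] NOT true = false
[7.2] NOT false = true
[7] false OR true OR false = true
[8.1] NOT false = true
[8] true OR true = true
[root] true AND true AND true AND true AND true AND true AND true AND true = true
Overall: true → admitted

Admitted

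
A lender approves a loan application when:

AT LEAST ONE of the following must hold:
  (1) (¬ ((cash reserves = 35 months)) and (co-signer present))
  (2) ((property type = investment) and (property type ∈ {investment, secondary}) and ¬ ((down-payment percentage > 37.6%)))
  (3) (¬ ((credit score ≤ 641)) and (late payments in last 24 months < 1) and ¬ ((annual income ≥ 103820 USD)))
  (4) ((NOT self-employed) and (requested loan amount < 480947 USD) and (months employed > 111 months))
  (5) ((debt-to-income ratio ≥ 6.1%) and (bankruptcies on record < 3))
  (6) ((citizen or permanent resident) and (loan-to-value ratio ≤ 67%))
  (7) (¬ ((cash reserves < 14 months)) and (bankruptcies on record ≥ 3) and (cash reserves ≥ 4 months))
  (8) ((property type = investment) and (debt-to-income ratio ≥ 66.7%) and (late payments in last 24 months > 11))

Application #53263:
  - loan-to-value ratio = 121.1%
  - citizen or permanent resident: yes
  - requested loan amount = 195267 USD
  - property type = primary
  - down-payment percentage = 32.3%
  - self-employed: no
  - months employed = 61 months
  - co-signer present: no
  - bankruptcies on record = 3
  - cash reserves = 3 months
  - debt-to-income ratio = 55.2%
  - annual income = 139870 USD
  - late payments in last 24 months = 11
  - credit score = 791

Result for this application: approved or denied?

Atomic conditions:
  cash reserves = 35 months: 3 == 35 is false
  co-signer present: no → false
  property type = investment: primary == investment is false
  property type ∈ {investment, secondary}: primary is not in the set → false
  down-payment percentage > 37.6%: 32.3 > 37.6 is false
  credit score ≤ 641: 791 ≤ 641 is false
  late payments in last 24 months < 1: 11 < 1 is false
  annual income ≥ 103820 USD: 139870 ≥ 103820 is true
  NOT self-employed: no → true
  requested loan amount < 480947 USD: 195267 < 480947 is true
  months employed > 111 months: 61 > 111 is false
  debt-to-income ratio ≥ 6.1%: 55.2 ≥ 6.1 is true
  bankruptcies on record < 3: 3 < 3 is false
  citizen or permanent resident: yes → true
  loan-to-value ratio ≤ 67%: 121.1 ≤ 67 is false
  cash reserves < 14 months: 3 < 14 is true
  bankruptcies on record ≥ 3: 3 ≥ 3 is true
  cash reserves ≥ 4 months: 3 ≥ 4 is false
  debt-to-income ratio ≥ 66.7%: 55.2 ≥ 66.7 is false
  late payments in last 24 months > 11: 11 > 11 is false
Combine:
[1.1] NOT false = true
[1] true AND false = false
[2.3] NOT false = true
[2] false AND false AND true = false
[3.1] NOT false = true
[3.3] NOT true = false
[3] true AND false AND false = false
[4] true AND true AND false = false
[5] true AND false = false
[6] true AND false = false
[7.1] NOT true = false
[7] false AND true AND false = false
[8] false AND false AND false = false
[root] false OR false OR false OR false OR false OR false OR false OR false = false
Overall: false → denied

Denied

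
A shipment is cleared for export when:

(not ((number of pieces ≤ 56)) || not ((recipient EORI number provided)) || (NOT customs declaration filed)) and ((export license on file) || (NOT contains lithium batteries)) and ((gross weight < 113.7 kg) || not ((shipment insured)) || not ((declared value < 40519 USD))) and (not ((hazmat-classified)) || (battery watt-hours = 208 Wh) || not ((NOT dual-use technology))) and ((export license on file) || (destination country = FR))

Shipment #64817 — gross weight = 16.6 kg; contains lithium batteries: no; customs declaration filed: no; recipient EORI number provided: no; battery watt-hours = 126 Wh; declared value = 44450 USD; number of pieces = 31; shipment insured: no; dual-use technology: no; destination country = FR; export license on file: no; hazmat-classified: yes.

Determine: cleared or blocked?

Blocked

Atomic conditions:
  number of pieces ≤ 56: 31 ≤ 56 is true
  recipient EORI number provided: no → false
  NOT customs declaration filed: no → true
  export license on file: no → false
  NOT contains lithium batteries: no → true
  gross weight < 113.7 kg: 16.6 < 113.7 is true
  shipment insured: no → false
  declared value < 40519 USD: 44450 < 40519 is false
  hazmat-classified: yes → true
  battery watt-hours = 208 Wh: 126 == 208 is false
  NOT dual-use technology: no → true
  destination country = FR: FR == FR is true
Combine:
[1.1] NOT true = false
[1.2] NOT false = true
[1] false OR true OR true = true
[2] false OR true = true
[3.2] NOT false = true
[3.3] NOT false = true
[3] true OR true OR true = true
[4.1] NOT true = false
[4.3] NOT true = false
[4] false OR false OR false = false
[5] false OR true = true
[root] true AND true AND true AND false AND true = false
Overall: false → blocked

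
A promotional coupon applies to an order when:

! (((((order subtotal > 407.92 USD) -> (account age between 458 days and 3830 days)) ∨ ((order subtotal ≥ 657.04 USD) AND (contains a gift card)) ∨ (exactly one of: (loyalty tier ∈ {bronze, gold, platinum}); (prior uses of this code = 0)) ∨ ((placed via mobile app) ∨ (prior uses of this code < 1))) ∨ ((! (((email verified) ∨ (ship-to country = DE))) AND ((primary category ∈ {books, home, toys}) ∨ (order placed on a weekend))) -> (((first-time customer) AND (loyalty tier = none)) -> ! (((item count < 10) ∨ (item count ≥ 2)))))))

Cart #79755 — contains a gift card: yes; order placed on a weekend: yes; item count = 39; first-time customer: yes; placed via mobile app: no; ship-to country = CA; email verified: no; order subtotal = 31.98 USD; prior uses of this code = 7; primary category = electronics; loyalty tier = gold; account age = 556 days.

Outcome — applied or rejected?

Rejected

Atomic conditions:
  order subtotal > 407.92 USD: 31.98 > 407.92 is false
  account age between 458 days and 3830 days: 556 in [458, 3830] is true
  order subtotal ≥ 657.04 USD: 31.98 ≥ 657.04 is false
  contains a gift card: yes → true
  loyalty tier ∈ {bronze, gold, platinum}: gold is in the set → true
  prior uses of this code = 0: 7 == 0 is false
  placed via mobile app: no → false
  prior uses of this code < 1: 7 < 1 is false
  email verified: no → false
  ship-to country = DE: CA == DE is false
  primary category ∈ {books, home, toys}: electronics is not in the set → false
  order placed on a weekend: yes → true
  first-time customer: yes → true
  loyalty tier = none: gold == none is false
  item count < 10: 39 < 10 is false
  item count ≥ 2: 39 ≥ 2 is true
Combine:
[1.1.1] false → true (antecedent false ⇒ implication holds) = true
[1.1.2] false AND true = false
[1.1.3] exactly-one(true, false) = true
[1.1.4] false OR false = false
[1.1] true OR false OR true OR false = true
[1.2.1.1.1] false OR false = false
[1.2.1.1] NOT false = true
[1.2.1.2] false OR true = true
[1.2.1] true AND true = true
[1.2.2.1] true AND false = false
[1.2.2.2.1] false OR true = true
[1.2.2.2] NOT true = false
[1.2.2] false → false (antecedent false ⇒ implication holds) = true
[1.2] true → true = true
[1] true OR true = true
[root] NOT true = false
Overall: false → rejected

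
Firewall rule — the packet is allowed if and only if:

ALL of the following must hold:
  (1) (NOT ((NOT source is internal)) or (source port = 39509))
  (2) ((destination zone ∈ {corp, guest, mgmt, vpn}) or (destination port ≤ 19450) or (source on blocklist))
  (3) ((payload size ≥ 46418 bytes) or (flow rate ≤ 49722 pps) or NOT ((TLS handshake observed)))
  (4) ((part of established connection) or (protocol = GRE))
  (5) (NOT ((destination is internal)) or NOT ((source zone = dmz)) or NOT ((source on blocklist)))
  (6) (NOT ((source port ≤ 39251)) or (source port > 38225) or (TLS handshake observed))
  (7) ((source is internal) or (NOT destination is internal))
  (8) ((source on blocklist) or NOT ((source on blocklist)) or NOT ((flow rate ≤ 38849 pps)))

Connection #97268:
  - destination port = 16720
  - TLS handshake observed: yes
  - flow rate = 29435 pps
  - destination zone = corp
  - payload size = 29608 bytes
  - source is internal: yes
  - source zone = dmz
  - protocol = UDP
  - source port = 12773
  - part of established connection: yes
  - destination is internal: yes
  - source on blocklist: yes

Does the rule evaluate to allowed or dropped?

Atomic conditions:
  NOT source is internal: yes → false
  source port = 39509: 12773 == 39509 is false
  destination zone ∈ {corp, guest, mgmt, vpn}: corp is in the set → true
  destination port ≤ 19450: 16720 ≤ 19450 is true
  source on blocklist: yes → true
  payload size ≥ 46418 bytes: 29608 ≥ 46418 is false
  flow rate ≤ 49722 pps: 29435 ≤ 49722 is true
  TLS handshake observed: yes → true
  part of established connection: yes → true
  protocol = GRE: UDP == GRE is false
  destination is internal: yes → true
  source zone = dmz: dmz == dmz is true
  source port ≤ 39251: 12773 ≤ 39251 is true
  source port > 38225: 12773 > 38225 is false
  source is internal: yes → true
  NOT destination is internal: yes → false
  flow rate ≤ 38849 pps: 29435 ≤ 38849 is true
Combine:
[1.1] NOT false = true
[1] true OR false = true
[2] true OR true OR true = true
[3.3] NOT true = false
[3] false OR true OR false = true
[4] true OR false = true
[5.1] NOT true = false
[5.2] NOT true = false
[5.3] NOT true = false
[5] false OR false OR false = false
[6.1] NOT true = false
[6] false OR false OR true = true
[7] true OR false = true
[8.2] NOT true = false
[8.3] NOT true = false
[8] true OR false OR false = true
[root] true AND true AND true AND true AND false AND true AND true AND true = false
Overall: false → dropped

Dropped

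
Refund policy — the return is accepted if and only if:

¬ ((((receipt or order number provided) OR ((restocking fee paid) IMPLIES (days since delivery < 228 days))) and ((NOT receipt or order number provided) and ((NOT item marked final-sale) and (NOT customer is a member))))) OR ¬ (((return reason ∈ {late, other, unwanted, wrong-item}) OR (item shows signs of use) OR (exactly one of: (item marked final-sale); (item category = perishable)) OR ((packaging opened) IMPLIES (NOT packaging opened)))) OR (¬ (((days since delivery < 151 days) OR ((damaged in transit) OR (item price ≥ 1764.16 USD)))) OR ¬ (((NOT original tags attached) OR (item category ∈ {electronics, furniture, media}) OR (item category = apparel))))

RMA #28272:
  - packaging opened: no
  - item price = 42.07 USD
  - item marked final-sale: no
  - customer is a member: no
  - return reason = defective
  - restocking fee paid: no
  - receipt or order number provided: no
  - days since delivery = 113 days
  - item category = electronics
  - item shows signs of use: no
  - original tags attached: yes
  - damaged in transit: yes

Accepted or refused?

Refused

Atomic conditions:
  receipt or order number provided: no → false
  restocking fee paid: no → false
  days since delivery < 228 days: 113 < 228 is true
  NOT receipt or order number provided: no → true
  NOT item marked final-sale: no → true
  NOT customer is a member: no → true
  return reason ∈ {late, other, unwanted, wrong-item}: defective is not in the set → false
  item shows signs of use: no → false
  item marked final-sale: no → false
  item category = perishable: electronics == perishable is false
  packaging opened: no → false
  NOT packaging opened: no → true
  days since delivery < 151 days: 113 < 151 is true
  damaged in transit: yes → true
  item price ≥ 1764.16 USD: 42.07 ≥ 1764.16 is false
  NOT original tags attached: yes → false
  item category ∈ {electronics, furniture, media}: electronics is in the set → true
  item category = apparel: electronics == apparel is false
Combine:
[1.1.1.2] false → true (antecedent false ⇒ implication holds) = true
[1.1.1] false OR true = true
[1.1.2.2] true AND true = true
[1.1.2] true AND true = true
[1.1] true AND true = true
[1] NOT true = false
[2.1.3] exactly-one(false, false) = false
[2.1.4] false → true (antecedent false ⇒ implication holds) = true
[2.1] false OR false OR false OR true = true
[2] NOT true = false
[3.1.1.2] true OR false = true
[3.1.1] true OR true = true
[3.1] NOT true = false
[3.2.1] false OR true OR false = true
[3.2] NOT true = false
[3] false OR false = false
[root] false OR false OR false = false
Overall: false → refused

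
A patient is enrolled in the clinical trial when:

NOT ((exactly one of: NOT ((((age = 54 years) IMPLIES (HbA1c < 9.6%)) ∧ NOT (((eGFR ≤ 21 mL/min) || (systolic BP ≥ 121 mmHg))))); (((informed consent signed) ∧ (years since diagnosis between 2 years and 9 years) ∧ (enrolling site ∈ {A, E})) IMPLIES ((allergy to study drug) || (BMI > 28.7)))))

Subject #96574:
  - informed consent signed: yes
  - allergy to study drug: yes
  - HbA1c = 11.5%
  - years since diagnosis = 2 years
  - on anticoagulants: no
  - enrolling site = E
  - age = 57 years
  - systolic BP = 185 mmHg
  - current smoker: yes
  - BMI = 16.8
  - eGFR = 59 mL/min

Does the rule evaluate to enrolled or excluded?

Atomic conditions:
  age = 54 years: 57 == 54 is false
  HbA1c < 9.6%: 11.5 < 9.6 is false
  eGFR ≤ 21 mL/min: 59 ≤ 21 is false
  systolic BP ≥ 121 mmHg: 185 ≥ 121 is true
  informed consent signed: yes → true
  years since diagnosis between 2 years and 9 years: 2 in [2, 9] is true
  enrolling site ∈ {A, E}: E is in the set → true
  allergy to study drug: yes → true
  BMI > 28.7: 16.8 > 28.7 is false
Combine:
[1.1.1.1] false → false (antecedent false ⇒ implication holds) = true
[1.1.1.2.1] false OR true = true
[1.1.1.2] NOT true = false
[1.1.1] true AND false = false
[1.1] NOT false = true
[1.2.1] true AND true AND true = true
[1.2.2] true OR false = true
[1.2] true → true = true
[1] exactly-one(true, true) = false
[root] NOT false = true
Overall: true → enrolled

Enrolled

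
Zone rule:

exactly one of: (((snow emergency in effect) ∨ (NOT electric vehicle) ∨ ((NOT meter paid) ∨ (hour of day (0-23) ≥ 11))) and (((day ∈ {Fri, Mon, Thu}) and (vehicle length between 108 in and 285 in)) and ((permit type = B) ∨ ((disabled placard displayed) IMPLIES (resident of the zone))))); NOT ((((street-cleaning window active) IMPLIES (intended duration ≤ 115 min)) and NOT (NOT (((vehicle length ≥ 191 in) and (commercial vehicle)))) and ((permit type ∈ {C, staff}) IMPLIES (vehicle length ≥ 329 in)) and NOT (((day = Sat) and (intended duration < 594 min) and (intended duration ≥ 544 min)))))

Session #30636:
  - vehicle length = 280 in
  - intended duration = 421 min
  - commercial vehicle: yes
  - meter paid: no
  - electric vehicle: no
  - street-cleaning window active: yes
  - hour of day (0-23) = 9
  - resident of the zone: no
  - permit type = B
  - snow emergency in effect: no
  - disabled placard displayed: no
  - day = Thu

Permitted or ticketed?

Atomic conditions:
  snow emergency in effect: no → false
  NOT electric vehicle: no → true
  NOT meter paid: no → true
  hour of day (0-23) ≥ 11: 9 ≥ 11 is false
  day ∈ {Fri, Mon, Thu}: Thu is in the set → true
  vehicle length between 108 in and 285 in: 280 in [108, 285] is true
  permit type = B: B == B is true
  disabled placard displayed: no → false
  resident of the zone: no → false
  street-cleaning window active: yes → true
  intended duration ≤ 115 min: 421 ≤ 115 is false
  vehicle length ≥ 191 in: 280 ≥ 191 is true
  commercial vehicle: yes → true
  permit type ∈ {C, staff}: B is not in the set → false
  vehicle length ≥ 329 in: 280 ≥ 329 is false
  day = Sat: Thu == Sat is false
  intended duration < 594 min: 421 < 594 is true
  intended duration ≥ 544 min: 421 ≥ 544 is false
Combine:
[1.1.3] true OR false = true
[1.1] false OR true OR true = true
[1.2.1] true AND true = true
[1.2.2.2] false → false (antecedent false ⇒ implication holds) = true
[1.2.2] true OR true = true
[1.2] true AND true = true
[1] true AND true = true
[2.1.1] true → false = false
[2.1.2.1.1] true AND true = true
[2.1.2.1] NOT true = false
[2.1.2] NOT false = true
[2.1.3] false → false (antecedent false ⇒ implication holds) = true
[2.1.4.1] false AND true AND false = false
[2.1.4] NOT false = true
[2.1] false AND true AND true AND true = false
[2] NOT false = true
[root] exactly-one(true, true) = false
Overall: false → ticketed

Ticketed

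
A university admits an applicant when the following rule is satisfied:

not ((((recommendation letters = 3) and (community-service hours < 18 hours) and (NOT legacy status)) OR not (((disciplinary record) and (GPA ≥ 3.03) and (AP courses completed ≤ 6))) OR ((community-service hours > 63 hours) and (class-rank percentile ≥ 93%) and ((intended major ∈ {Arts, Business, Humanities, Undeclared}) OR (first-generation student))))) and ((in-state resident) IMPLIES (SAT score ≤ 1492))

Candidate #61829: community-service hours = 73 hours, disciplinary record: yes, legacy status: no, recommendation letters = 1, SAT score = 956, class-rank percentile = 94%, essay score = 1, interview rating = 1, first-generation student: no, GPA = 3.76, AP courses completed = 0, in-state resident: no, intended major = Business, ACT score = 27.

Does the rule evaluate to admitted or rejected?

Atomic conditions:
  recommendation letters = 3: 1 == 3 is false
  community-service hours < 18 hours: 73 < 18 is false
  NOT legacy status: no → true
  disciplinary record: yes → true
  GPA ≥ 3.03: 3.76 ≥ 3.03 is true
  AP courses completed ≤ 6: 0 ≤ 6 is true
  community-service hours > 63 hours: 73 > 63 is true
  class-rank percentile ≥ 93%: 94 ≥ 93 is true
  intended major ∈ {Arts, Business, Humanities, Undeclared}: Business is in the set → true
  first-generation student: no → false
  in-state resident: no → false
  SAT score ≤ 1492: 956 ≤ 1492 is true
Combine:
[1.1.1] false AND false AND true = false
[1.1.2.1] true AND true AND true = true
[1.1.2] NOT true = false
[1.1.3.3] true OR false = true
[1.1.3] true AND true AND true = true
[1.1] false OR false OR true = true
[1] NOT true = false
[2] false → true (antecedent false ⇒ implication holds) = true
[root] false AND true = false
Overall: false → rejected

Rejected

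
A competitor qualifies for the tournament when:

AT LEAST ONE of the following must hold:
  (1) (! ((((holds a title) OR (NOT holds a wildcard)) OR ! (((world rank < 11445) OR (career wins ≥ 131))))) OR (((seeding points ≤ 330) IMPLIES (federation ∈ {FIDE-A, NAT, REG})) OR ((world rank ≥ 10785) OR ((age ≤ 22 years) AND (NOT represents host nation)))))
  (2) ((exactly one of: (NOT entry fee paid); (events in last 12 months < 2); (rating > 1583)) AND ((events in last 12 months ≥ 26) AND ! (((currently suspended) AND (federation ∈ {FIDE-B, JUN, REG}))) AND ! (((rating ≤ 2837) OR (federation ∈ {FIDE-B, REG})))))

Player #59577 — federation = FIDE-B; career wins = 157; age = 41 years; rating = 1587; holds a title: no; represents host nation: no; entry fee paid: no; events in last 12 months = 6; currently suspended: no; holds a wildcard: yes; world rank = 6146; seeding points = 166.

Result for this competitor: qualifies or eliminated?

Qualifies

Atomic conditions:
  holds a title: no → false
  NOT holds a wildcard: yes → false
  world rank < 11445: 6146 < 11445 is true
  career wins ≥ 131: 157 ≥ 131 is true
  seeding points ≤ 330: 166 ≤ 330 is true
  federation ∈ {FIDE-A, NAT, REG}: FIDE-B is not in the set → false
  world rank ≥ 10785: 6146 ≥ 10785 is false
  age ≤ 22 years: 41 ≤ 22 is false
  NOT represents host nation: no → true
  NOT entry fee paid: no → true
  events in last 12 months < 2: 6 < 2 is false
  rating > 1583: 1587 > 1583 is true
  events in last 12 months ≥ 26: 6 ≥ 26 is false
  currently suspended: no → false
  federation ∈ {FIDE-B, JUN, REG}: FIDE-B is in the set → true
  rating ≤ 2837: 1587 ≤ 2837 is true
  federation ∈ {FIDE-B, REG}: FIDE-B is in the set → true
Combine:
[1.1.1.1] false OR false = false
[1.1.1.2.1] true OR true = true
[1.1.1.2] NOT true = false
[1.1.1] false OR false = false
[1.1] NOT false = true
[1.2.1] true → false = false
[1.2.2.2] false AND true = false
[1.2.2] false OR false = false
[1.2] false OR false = false
[1] true OR false = true
[2.1] exactly-one(true, false, true) = false
[2.2.2.1] false AND true = false
[2.2.2] NOT false = true
[2.2.3.1] true OR true = true
[2.2.3] NOT true = false
[2.2] false AND true AND false = false
[2] false AND false = false
[root] true OR false = true
Overall: true → qualifies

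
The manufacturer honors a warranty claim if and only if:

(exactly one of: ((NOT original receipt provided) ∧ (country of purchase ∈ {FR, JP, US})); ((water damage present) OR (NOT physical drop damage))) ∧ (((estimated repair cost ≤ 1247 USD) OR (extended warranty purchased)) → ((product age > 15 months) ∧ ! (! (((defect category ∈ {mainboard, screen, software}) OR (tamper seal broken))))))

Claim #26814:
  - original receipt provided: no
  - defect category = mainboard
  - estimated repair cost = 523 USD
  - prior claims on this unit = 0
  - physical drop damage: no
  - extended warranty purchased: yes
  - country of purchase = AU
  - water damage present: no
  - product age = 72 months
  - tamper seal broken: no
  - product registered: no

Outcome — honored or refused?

Honored

Atomic conditions:
  NOT original receipt provided: no → true
  country of purchase ∈ {FR, JP, US}: AU is not in the set → false
  water damage present: no → false
  NOT physical drop damage: no → true
  estimated repair cost ≤ 1247 USD: 523 ≤ 1247 is true
  extended warranty purchased: yes → true
  product age > 15 months: 72 > 15 is true
  defect category ∈ {mainboard, screen, software}: mainboard is in the set → true
  tamper seal broken: no → false
Combine:
[1.1] true AND false = false
[1.2] false OR true = true
[1] exactly-one(false, true) = true
[2.1] true OR true = true
[2.2.2.1.1] true OR false = true
[2.2.2.1] NOT true = false
[2.2.2] NOT false = true
[2.2] true AND true = true
[2] true → true = true
[root] true AND true = true
Overall: true → honored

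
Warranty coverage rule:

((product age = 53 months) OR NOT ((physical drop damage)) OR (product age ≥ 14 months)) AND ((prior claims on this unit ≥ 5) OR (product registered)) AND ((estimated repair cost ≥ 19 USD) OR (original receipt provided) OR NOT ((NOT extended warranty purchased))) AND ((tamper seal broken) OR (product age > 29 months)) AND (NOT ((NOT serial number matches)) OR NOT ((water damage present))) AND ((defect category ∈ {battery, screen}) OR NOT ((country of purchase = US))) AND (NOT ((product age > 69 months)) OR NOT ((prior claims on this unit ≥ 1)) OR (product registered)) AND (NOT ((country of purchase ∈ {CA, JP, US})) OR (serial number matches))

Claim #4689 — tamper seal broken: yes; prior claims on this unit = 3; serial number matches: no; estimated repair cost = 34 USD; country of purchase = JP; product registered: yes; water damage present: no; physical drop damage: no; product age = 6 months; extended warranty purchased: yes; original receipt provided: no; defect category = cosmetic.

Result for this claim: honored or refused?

Refused

Atomic conditions:
  product age = 53 months: 6 == 53 is false
  physical drop damage: no → false
  product age ≥ 14 months: 6 ≥ 14 is false
  prior claims on this unit ≥ 5: 3 ≥ 5 is false
  product registered: yes → true
  estimated repair cost ≥ 19 USD: 34 ≥ 19 is true
  original receipt provided: no → false
  NOT extended warranty purchased: yes → false
  tamper seal broken: yes → true
  product age > 29 months: 6 > 29 is false
  NOT serial number matches: no → true
  water damage present: no → false
  defect category ∈ {battery, screen}: cosmetic is not in the set → false
  country of purchase = US: JP == US is false
  product age > 69 months: 6 > 69 is false
  prior claims on this unit ≥ 1: 3 ≥ 1 is true
  country of purchase ∈ {CA, JP, US}: JP is in the set → true
  serial number matches: no → false
Combine:
[1.2] NOT false = true
[1] false OR true OR false = true
[2] false OR true = true
[3.3] NOT false = true
[3] true OR false OR true = true
[4] true OR false = true
[5.1] NOT true = false
[5.2] NOT false = true
[5] false OR true = true
[6.2] NOT false = true
[6] false OR true = true
[7.1] NOT false = true
[7.2] NOT true = false
[7] true OR false OR true = true
[8.1] NOT true = false
[8] false OR false = false
[root] true AND true AND true AND true AND true AND true AND true AND false = false
Overall: false → refused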